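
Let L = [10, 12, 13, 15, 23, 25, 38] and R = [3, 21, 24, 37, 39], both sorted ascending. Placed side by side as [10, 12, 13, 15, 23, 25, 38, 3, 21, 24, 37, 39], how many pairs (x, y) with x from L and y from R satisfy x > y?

For each element r of the right run, count left-run elements greater than r:
r = 3: 10, 12, 13, 15, 23, 25, 38 → 7
r = 21: 23, 25, 38 → 3
r = 24: 25, 38 → 2
r = 37: 38 → 1
r = 39: none → 0
Cross-inversions: 7 + 3 + 2 + 1 + 0 = 13

13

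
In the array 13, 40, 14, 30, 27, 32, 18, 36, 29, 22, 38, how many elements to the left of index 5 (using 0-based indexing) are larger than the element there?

1 such element

The element at index 5 is 32.
Elements before it: 13, 40, 14, 30, 27
Those larger than 32: 40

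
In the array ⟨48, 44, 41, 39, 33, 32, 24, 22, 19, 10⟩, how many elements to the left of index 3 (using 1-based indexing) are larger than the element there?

2

The element at index 3 is 41.
Elements before it: 48, 44
Those larger than 41: 48, 44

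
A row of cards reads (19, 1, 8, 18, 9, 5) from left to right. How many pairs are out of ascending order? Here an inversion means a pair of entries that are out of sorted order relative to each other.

9 inversions

Listing every pair i<j with a[i]>a[j] (using 0-based positions):
(0,1): 19 > 1
(0,2): 19 > 8
(0,3): 19 > 18
(0,4): 19 > 9
(0,5): 19 > 5
(2,5): 8 > 5
(3,4): 18 > 9
(3,5): 18 > 5
(4,5): 9 > 5
That's 9 pairs.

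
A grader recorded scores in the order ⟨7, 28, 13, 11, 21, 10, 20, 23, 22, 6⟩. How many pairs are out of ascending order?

22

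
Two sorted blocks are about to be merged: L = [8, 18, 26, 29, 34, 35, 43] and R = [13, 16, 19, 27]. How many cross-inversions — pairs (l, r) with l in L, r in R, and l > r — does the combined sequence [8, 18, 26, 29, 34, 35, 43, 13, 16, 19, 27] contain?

21

Take each right-half value and tally the left-half values above it:
r = 13: 18, 26, 29, 34, 35, 43 → 6
r = 16: 18, 26, 29, 34, 35, 43 → 6
r = 19: 26, 29, 34, 35, 43 → 5
r = 27: 29, 34, 35, 43 → 4
Cross-inversions: 6 + 6 + 5 + 4 = 21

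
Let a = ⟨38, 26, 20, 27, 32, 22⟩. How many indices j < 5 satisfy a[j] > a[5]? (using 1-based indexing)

The element at index 5 is 32.
Elements before it: 38, 26, 20, 27
Those larger than 32: 38

1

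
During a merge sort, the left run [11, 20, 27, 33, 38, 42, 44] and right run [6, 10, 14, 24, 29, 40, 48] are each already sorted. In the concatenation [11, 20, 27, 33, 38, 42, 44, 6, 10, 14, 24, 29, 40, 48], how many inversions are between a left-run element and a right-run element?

31

For each element r of the right run, count left-run elements greater than r:
r = 6: 11, 20, 27, 33, 38, 42, 44 → 7
r = 10: 11, 20, 27, 33, 38, 42, 44 → 7
r = 14: 20, 27, 33, 38, 42, 44 → 6
r = 24: 27, 33, 38, 42, 44 → 5
r = 29: 33, 38, 42, 44 → 4
r = 40: 42, 44 → 2
r = 48: none → 0
Cross-inversions: 7 + 7 + 6 + 5 + 4 + 2 + 0 = 31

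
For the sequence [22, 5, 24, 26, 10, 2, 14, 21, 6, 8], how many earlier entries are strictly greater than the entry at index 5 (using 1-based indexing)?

3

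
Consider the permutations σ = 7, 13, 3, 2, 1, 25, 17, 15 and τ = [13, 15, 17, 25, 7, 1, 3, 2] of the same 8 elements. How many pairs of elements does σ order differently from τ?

Assign each item its position (1..8) in the first ordering, then rewrite the second ordering as that position sequence:
positions: 7→1, 13→2, 3→3, 2→4, 1→5, 25→6, 17→7, 15→8
second ordering as positions: [2, 8, 7, 6, 1, 5, 3, 4]
Discordant pairs = inversions in this position sequence.
2: 1 → 1
8: 7, 6, 1, 5, 3, 4 → 6
7: 6, 1, 5, 3, 4 → 5
6: 1, 5, 3, 4 → 4
1: 0
5: 3, 4 → 2
3: 0
4: 0
Total: 1 + 6 + 5 + 4 + 0 + 2 + 0 + 0 = 18

18 discordant pairs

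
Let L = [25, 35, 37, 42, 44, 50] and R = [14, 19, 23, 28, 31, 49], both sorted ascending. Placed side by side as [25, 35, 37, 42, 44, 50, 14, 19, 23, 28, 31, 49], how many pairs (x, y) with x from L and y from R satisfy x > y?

29 cross-inversions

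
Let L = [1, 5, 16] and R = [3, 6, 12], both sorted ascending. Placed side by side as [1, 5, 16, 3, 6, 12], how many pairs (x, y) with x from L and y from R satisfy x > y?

4

Take each right-half value and tally the left-half values above it:
r = 3: 5, 16 → 2
r = 6: 16 → 1
r = 12: 16 → 1
Cross-inversions: 2 + 1 + 1 = 4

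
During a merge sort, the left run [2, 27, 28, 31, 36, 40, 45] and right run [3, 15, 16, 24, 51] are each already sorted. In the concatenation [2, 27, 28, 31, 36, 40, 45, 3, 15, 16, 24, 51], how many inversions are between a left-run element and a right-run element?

24

For each element r of the right run, count left-run elements greater than r:
r = 3: 27, 28, 31, 36, 40, 45 → 6
r = 15: 27, 28, 31, 36, 40, 45 → 6
r = 16: 27, 28, 31, 36, 40, 45 → 6
r = 24: 27, 28, 31, 36, 40, 45 → 6
r = 51: none → 0
Cross-inversions: 6 + 6 + 6 + 6 + 0 = 24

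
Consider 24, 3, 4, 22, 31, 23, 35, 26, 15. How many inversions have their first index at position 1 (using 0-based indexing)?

The element at index 1 is 3.
Elements after it: 4, 22, 31, 23, 35, 26, 15
None of them are smaller than 3.

0 such elements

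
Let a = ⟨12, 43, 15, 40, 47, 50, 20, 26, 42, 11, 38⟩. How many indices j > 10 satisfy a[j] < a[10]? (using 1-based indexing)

The element at index 10 is 11.
Elements after it: 38
None of them are smaller than 11.

0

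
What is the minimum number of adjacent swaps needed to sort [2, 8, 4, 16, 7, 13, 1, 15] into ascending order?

11 adjacent swaps

Each adjacent swap fixes exactly one inversion, so the minimum swap count equals the number of inversions.
Count inversions — for each element, later elements that are smaller:
2: 1 → 1
8: 4, 7, 1 → 3
4: 1 → 1
16: 7, 13, 1, 15 → 4
7: 1 → 1
13: 1 → 1
1: none → 0
15: none → 0
Total inversions: 1 + 3 + 1 + 4 + 1 + 1 + 0 + 0 = 11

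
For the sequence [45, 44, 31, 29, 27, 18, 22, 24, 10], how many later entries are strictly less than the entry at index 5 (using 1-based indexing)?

4 such elements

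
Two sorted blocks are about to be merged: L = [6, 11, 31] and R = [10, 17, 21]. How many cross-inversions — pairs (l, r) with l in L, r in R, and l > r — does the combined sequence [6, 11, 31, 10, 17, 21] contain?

There are 4 split inversions.

Take each right-half value and tally the left-half values above it:
r = 10: 11, 31 → 2
r = 17: 31 → 1
r = 21: 31 → 1
Cross-inversions: 2 + 1 + 1 = 4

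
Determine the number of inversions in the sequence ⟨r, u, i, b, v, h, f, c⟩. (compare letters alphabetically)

Element-by-element contributions:
r → i, b, h, f, c → 5
u → i, b, h, f, c → 5
i → b, h, f, c → 4
b → none → 0
v → h, f, c → 3
h → f, c → 2
f → c → 1
c → none → 0
Sum: 5 + 5 + 4 + 0 + 3 + 2 + 1 + 0 = 20

20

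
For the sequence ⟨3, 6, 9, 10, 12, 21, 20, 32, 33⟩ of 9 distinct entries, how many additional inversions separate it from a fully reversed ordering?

Maximum inversions for 9 distinct elements is C(9, 2) = 9·8/2 = 36.
Current inversions — for each element, count later smaller elements:
3: 0
6: 0
9: 0
10: 0
12: 0
21: 1
20: 0
32: 0
33: 0
Current total: 0 + 0 + 0 + 0 + 0 + 1 + 0 + 0 + 0 = 1
Shortfall: 36 − 1 = 35

35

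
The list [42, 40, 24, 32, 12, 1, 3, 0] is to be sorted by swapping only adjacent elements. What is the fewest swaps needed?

26

Minimum adjacent swaps = number of inversions (each swap of adjacent out-of-order elements removes one inversion and no swap can remove more).
Count inversions — for each element, later elements that are smaller:
42: 40, 24, 32, 12, 1, 3, 0 → 7
40: 24, 32, 12, 1, 3, 0 → 6
24: 12, 1, 3, 0 → 4
32: 12, 1, 3, 0 → 4
12: 1, 3, 0 → 3
1: 0 → 1
3: 0 → 1
0: none → 0
Total inversions: 7 + 6 + 4 + 4 + 3 + 1 + 1 + 0 = 26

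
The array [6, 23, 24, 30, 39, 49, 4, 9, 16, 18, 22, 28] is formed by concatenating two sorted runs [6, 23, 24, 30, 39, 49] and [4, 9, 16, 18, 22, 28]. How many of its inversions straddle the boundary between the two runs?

29

Count, for every r in R, how many entries of L exceed r:
r = 4: 6, 23, 24, 30, 39, 49 → 6
r = 9: 23, 24, 30, 39, 49 → 5
r = 16: 23, 24, 30, 39, 49 → 5
r = 18: 23, 24, 30, 39, 49 → 5
r = 22: 23, 24, 30, 39, 49 → 5
r = 28: 30, 39, 49 → 3
Cross-inversions: 6 + 5 + 5 + 5 + 5 + 3 = 29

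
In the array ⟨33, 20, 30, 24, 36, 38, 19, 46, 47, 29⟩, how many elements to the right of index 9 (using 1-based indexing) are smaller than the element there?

1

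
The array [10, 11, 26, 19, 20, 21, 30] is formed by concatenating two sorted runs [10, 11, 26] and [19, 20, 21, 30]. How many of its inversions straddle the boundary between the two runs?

3 cross-inversions

For each element r of the right run, count left-run elements greater than r:
r = 19: 26 → 1
r = 20: 26 → 1
r = 21: 26 → 1
r = 30: none → 0
Cross-inversions: 1 + 1 + 1 + 0 = 3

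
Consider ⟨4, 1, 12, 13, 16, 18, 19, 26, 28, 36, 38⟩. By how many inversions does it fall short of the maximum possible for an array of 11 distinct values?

Maximum inversions for 11 distinct elements is C(11, 2) = 11·10/2 = 55.
Current inversions — for each element, count later smaller elements:
4: 1
1: 0
12: 0
13: 0
16: 0
18: 0
19: 0
26: 0
28: 0
36: 0
38: 0
Current total: 1 + 0 + 0 + 0 + 0 + 0 + 0 + 0 + 0 + 0 + 0 = 1
Shortfall: 55 − 1 = 54

54 inversions short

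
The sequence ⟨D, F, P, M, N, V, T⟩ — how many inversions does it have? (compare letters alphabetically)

Inversion pairs (indices are 0-based):
(2,3): P > M
(2,4): P > N
(5,6): V > T
That's 3 pairs.

3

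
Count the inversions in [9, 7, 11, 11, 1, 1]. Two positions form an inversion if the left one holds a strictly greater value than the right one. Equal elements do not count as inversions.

For each element, count later entries that are smaller:
9: 3
7: 2
11: 2
11: 2
1: 0
1: 0
Sum: 3 + 2 + 2 + 2 + 0 + 0 = 9

9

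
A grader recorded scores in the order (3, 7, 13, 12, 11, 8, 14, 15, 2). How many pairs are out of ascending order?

Count, for each position, how many later elements it exceeds:
3 → 2 → 1
7 → 2 → 1
13 → 12, 11, 8, 2 → 4
12 → 11, 8, 2 → 3
11 → 8, 2 → 2
8 → 2 → 1
14 → 2 → 1
15 → 2 → 1
2 → none → 0
Sum: 1 + 1 + 4 + 3 + 2 + 1 + 1 + 1 + 0 = 14

14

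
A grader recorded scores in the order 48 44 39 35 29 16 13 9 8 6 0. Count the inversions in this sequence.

Sweep left to right; for each value list the smaller values that follow it:
48 → 44, 39, 35, 29, 16, 13, 9, 8, 6, 0 → 10
44 → 39, 35, 29, 16, 13, 9, 8, 6, 0 → 9
39 → 35, 29, 16, 13, 9, 8, 6, 0 → 8
35 → 29, 16, 13, 9, 8, 6, 0 → 7
29 → 16, 13, 9, 8, 6, 0 → 6
16 → 13, 9, 8, 6, 0 → 5
13 → 9, 8, 6, 0 → 4
9 → 8, 6, 0 → 3
8 → 6, 0 → 2
6 → 0 → 1
0 → none → 0
Sum: 10 + 9 + 8 + 7 + 6 + 5 + 4 + 3 + 2 + 1 + 0 = 55

55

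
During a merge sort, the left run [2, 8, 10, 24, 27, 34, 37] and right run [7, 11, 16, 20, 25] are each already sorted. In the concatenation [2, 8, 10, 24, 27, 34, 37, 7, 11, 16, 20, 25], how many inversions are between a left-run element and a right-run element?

21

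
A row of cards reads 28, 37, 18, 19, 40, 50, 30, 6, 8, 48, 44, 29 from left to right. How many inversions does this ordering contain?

Count, for each position, how many later elements it exceeds:
28: 4
37: 6
18: 2
19: 2
40: 4
50: 6
30: 3
6: 0
8: 0
48: 2
44: 1
29: 0
Sum: 4 + 6 + 2 + 2 + 4 + 6 + 3 + 0 + 0 + 2 + 1 + 0 = 30

30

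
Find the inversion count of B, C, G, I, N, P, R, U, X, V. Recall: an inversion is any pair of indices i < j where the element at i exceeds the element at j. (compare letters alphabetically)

1 inversion

Sweep left to right; for each value list the smaller values that follow it:
B: 0
C: 0
G: 0
I: 0
N: 0
P: 0
R: 0
U: 0
X: 1
V: 0
Sum: 0 + 0 + 0 + 0 + 0 + 0 + 0 + 0 + 1 + 0 = 1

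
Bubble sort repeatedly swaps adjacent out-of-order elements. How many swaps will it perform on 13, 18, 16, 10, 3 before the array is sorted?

8 adjacent swaps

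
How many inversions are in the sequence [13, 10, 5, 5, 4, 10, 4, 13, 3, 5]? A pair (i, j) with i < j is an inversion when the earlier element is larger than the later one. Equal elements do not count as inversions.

For each element, count later entries that are smaller:
13 → 10, 5, 5, 4, 10, 4, 3, 5 → 8
10 → 5, 5, 4, 4, 3, 5 → 6
5 → 4, 4, 3 → 3
5 → 4, 4, 3 → 3
4 → 3 → 1
10 → 4, 3, 5 → 3
4 → 3 → 1
13 → 3, 5 → 2
3 → none → 0
5 → none → 0
Sum: 8 + 6 + 3 + 3 + 1 + 3 + 1 + 2 + 0 + 0 = 27

27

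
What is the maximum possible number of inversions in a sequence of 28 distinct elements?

378 inversions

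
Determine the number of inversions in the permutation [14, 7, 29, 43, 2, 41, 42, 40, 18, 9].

Sweep left to right; for each value list the smaller values that follow it:
14 → 7, 2, 9 → 3
7 → 2 → 1
29 → 2, 18, 9 → 3
43 → 2, 41, 42, 40, 18, 9 → 6
2 → none → 0
41 → 40, 18, 9 → 3
42 → 40, 18, 9 → 3
40 → 18, 9 → 2
18 → 9 → 1
9 → none → 0
Sum: 3 + 1 + 3 + 6 + 0 + 3 + 3 + 2 + 1 + 0 = 22

22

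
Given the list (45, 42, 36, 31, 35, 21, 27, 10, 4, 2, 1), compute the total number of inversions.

For each element, count later entries that are smaller:
45 → 42, 36, 31, 35, 21, 27, 10, 4, 2, 1 → 10
42 → 36, 31, 35, 21, 27, 10, 4, 2, 1 → 9
36 → 31, 35, 21, 27, 10, 4, 2, 1 → 8
31 → 21, 27, 10, 4, 2, 1 → 6
35 → 21, 27, 10, 4, 2, 1 → 6
21 → 10, 4, 2, 1 → 4
27 → 10, 4, 2, 1 → 4
10 → 4, 2, 1 → 3
4 → 2, 1 → 2
2 → 1 → 1
1 → none → 0
Sum: 10 + 9 + 8 + 6 + 6 + 4 + 4 + 3 + 2 + 1 + 0 = 53

53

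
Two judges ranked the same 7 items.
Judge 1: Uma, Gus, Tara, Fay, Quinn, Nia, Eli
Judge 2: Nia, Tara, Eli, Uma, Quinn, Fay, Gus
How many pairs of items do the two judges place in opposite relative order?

Assign each item its position (1..7) in the first ordering, then rewrite the second ordering as that position sequence:
positions: Uma→1, Gus→2, Tara→3, Fay→4, Quinn→5, Nia→6, Eli→7
second ordering as positions: [6, 3, 7, 1, 5, 4, 2]
Discordant pairs = inversions in this position sequence.
6: 3, 1, 5, 4, 2 → 5
3: 1, 2 → 2
7: 1, 5, 4, 2 → 4
1: 0
5: 4, 2 → 2
4: 2 → 1
2: 0
Total: 5 + 2 + 4 + 0 + 2 + 1 + 0 = 14

14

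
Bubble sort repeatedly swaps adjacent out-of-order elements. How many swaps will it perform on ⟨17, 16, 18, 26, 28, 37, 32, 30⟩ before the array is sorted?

The minimum number of adjacent swaps to sort an array equals its inversion count, since every such swap removes exactly one inversion.
Count inversions — for each element, later elements that are smaller:
17: 16 → 1
16: none → 0
18: none → 0
26: none → 0
28: none → 0
37: 32, 30 → 2
32: 30 → 1
30: none → 0
Total inversions: 1 + 0 + 0 + 0 + 0 + 2 + 1 + 0 = 4

4 adjacent swaps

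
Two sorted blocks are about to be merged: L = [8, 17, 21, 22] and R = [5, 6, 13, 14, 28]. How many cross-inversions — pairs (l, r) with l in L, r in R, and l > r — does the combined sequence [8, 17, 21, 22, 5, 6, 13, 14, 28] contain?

For each element r of the right run, count left-run elements greater than r:
r = 5: 8, 17, 21, 22 → 4
r = 6: 8, 17, 21, 22 → 4
r = 13: 17, 21, 22 → 3
r = 14: 17, 21, 22 → 3
r = 28: none → 0
Cross-inversions: 4 + 4 + 3 + 3 + 0 = 14

14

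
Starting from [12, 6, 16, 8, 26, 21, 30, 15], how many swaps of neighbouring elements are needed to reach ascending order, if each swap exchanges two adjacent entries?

The minimum number of adjacent swaps to sort an array equals its inversion count, since every such swap removes exactly one inversion.
Count inversions — for each element, later elements that are smaller:
12: 6, 8 → 2
6: none → 0
16: 8, 15 → 2
8: none → 0
26: 21, 15 → 2
21: 15 → 1
30: 15 → 1
15: none → 0
Total inversions: 2 + 0 + 2 + 0 + 2 + 1 + 1 + 0 = 8

8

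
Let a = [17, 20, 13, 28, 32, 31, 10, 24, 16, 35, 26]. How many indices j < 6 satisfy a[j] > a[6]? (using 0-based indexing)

6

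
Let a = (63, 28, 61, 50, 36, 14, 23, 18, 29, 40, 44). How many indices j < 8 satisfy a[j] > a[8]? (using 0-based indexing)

4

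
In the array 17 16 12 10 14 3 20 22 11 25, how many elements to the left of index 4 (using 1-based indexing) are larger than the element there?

3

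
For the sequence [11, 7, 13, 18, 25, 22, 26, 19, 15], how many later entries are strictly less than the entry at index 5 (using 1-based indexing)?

The element at index 5 is 25.
Elements after it: 22, 26, 19, 15
Those smaller than 25: 22, 19, 15

3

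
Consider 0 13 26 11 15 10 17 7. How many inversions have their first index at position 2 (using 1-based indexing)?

3

The element at index 2 is 13.
Elements after it: 26, 11, 15, 10, 17, 7
Those smaller than 13: 11, 10, 7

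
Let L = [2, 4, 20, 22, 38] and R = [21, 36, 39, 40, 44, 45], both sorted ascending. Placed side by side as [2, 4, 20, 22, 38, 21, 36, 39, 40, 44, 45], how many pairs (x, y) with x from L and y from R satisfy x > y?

3 split inversions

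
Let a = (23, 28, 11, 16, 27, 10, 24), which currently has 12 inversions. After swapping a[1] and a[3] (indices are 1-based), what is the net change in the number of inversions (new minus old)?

-1

Positions 1 and 3 hold 23 and 11; after swapping, the array is [11, 28, 23, 16, 27, 10, 24].
For each element, count later entries that are smaller:
11: 1
28: 5
23: 2
16: 1
27: 2
10: 0
24: 0
Sum: 1 + 5 + 2 + 1 + 2 + 0 + 0 = 11
Change: 11 − 12 = -1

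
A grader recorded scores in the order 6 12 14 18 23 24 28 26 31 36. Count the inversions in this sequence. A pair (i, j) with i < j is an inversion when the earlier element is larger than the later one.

1 inversion

Sweep left to right; for each value list the smaller values that follow it:
6 → none → 0
12 → none → 0
14 → none → 0
18 → none → 0
23 → none → 0
24 → none → 0
28 → 26 → 1
26 → none → 0
31 → none → 0
36 → none → 0
Sum: 0 + 0 + 0 + 0 + 0 + 0 + 1 + 0 + 0 + 0 = 1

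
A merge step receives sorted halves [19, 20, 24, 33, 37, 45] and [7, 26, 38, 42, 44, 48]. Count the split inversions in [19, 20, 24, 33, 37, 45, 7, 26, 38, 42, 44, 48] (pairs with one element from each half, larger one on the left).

For each element r of the right run, count left-run elements greater than r:
r = 7: 19, 20, 24, 33, 37, 45 → 6
r = 26: 33, 37, 45 → 3
r = 38: 45 → 1
r = 42: 45 → 1
r = 44: 45 → 1
r = 48: none → 0
Cross-inversions: 6 + 3 + 1 + 1 + 1 + 0 = 12

12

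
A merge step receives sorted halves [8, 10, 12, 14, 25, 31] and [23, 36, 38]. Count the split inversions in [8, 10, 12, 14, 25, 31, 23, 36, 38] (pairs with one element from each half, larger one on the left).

Count, for every r in R, how many entries of L exceed r:
r = 23: 25, 31 → 2
r = 36: none → 0
r = 38: none → 0
Cross-inversions: 2 + 0 + 0 = 2

2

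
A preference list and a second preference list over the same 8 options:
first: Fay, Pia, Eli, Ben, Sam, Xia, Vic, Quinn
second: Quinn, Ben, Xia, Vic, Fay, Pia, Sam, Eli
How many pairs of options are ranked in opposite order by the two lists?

Assign each item its position (1..8) in the first ordering, then rewrite the second ordering as that position sequence:
positions: Fay→1, Pia→2, Eli→3, Ben→4, Sam→5, Xia→6, Vic→7, Quinn→8
second ordering as positions: [8, 4, 6, 7, 1, 2, 5, 3]
Discordant pairs = inversions in this position sequence.
8: 4, 6, 7, 1, 2, 5, 3 → 7
4: 1, 2, 3 → 3
6: 1, 2, 5, 3 → 4
7: 1, 2, 5, 3 → 4
1: 0
2: 0
5: 3 → 1
3: 0
Total: 7 + 3 + 4 + 4 + 0 + 0 + 1 + 0 = 19

There are 19 pairs.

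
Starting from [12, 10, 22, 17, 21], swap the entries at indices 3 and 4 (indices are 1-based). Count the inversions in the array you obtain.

2

Positions 3 and 4 hold 22 and 17; after swapping, the array is [12, 10, 17, 22, 21].
Element-by-element contributions:
12 → 10 → 1
10 → none → 0
17 → none → 0
22 → 21 → 1
21 → none → 0
Sum: 1 + 0 + 0 + 1 + 0 = 2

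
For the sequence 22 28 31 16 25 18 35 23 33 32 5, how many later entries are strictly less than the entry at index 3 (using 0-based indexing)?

The element at index 3 is 16.
Elements after it: 25, 18, 35, 23, 33, 32, 5
Those smaller than 16: 5

1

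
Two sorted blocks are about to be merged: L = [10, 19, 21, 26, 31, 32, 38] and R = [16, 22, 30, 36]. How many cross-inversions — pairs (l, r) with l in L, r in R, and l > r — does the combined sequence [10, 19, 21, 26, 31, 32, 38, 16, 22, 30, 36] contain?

Count, for every r in R, how many entries of L exceed r:
r = 16: 19, 21, 26, 31, 32, 38 → 6
r = 22: 26, 31, 32, 38 → 4
r = 30: 31, 32, 38 → 3
r = 36: 38 → 1
Cross-inversions: 6 + 4 + 3 + 1 = 14

14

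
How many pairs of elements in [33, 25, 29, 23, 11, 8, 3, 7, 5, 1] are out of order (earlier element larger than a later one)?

Element-by-element contributions:
33: 9
25: 7
29: 7
23: 6
11: 5
8: 4
3: 1
7: 2
5: 1
1: 0
Sum: 9 + 7 + 7 + 6 + 5 + 4 + 1 + 2 + 1 + 0 = 42

42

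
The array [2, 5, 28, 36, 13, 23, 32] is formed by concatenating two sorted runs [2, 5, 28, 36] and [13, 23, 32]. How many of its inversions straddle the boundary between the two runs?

5

Take each right-half value and tally the left-half values above it:
r = 13: 28, 36 → 2
r = 23: 28, 36 → 2
r = 32: 36 → 1
Cross-inversions: 2 + 2 + 1 = 5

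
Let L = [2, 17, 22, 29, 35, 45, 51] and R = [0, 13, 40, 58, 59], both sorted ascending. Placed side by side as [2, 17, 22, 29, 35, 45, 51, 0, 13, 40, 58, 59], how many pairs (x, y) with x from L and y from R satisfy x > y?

15

Take each right-half value and tally the left-half values above it:
r = 0: 2, 17, 22, 29, 35, 45, 51 → 7
r = 13: 17, 22, 29, 35, 45, 51 → 6
r = 40: 45, 51 → 2
r = 58: none → 0
r = 59: none → 0
Cross-inversions: 7 + 6 + 2 + 0 + 0 = 15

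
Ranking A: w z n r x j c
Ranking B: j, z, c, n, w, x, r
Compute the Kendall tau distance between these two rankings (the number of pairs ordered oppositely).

12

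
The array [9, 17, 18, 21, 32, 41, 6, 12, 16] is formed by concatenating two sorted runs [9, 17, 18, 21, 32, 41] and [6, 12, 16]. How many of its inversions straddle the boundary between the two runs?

Take each right-half value and tally the left-half values above it:
r = 6: 9, 17, 18, 21, 32, 41 → 6
r = 12: 17, 18, 21, 32, 41 → 5
r = 16: 17, 18, 21, 32, 41 → 5
Cross-inversions: 6 + 5 + 5 = 16

16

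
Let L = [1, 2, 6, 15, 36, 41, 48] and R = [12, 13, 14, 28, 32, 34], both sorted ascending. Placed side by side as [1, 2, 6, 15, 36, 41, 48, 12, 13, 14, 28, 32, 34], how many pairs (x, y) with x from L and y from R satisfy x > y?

21

Count, for every r in R, how many entries of L exceed r:
r = 12: 15, 36, 41, 48 → 4
r = 13: 15, 36, 41, 48 → 4
r = 14: 15, 36, 41, 48 → 4
r = 28: 36, 41, 48 → 3
r = 32: 36, 41, 48 → 3
r = 34: 36, 41, 48 → 3
Cross-inversions: 4 + 4 + 4 + 3 + 3 + 3 = 21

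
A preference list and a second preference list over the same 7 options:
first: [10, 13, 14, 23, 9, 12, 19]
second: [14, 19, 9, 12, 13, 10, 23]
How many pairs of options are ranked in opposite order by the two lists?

Assign each item its position (1..7) in the first ordering, then rewrite the second ordering as that position sequence:
positions: 10→1, 13→2, 14→3, 23→4, 9→5, 12→6, 19→7
second ordering as positions: [3, 7, 5, 6, 2, 1, 4]
Discordant pairs = inversions in this position sequence.
3: 2, 1 → 2
7: 5, 6, 2, 1, 4 → 5
5: 2, 1, 4 → 3
6: 2, 1, 4 → 3
2: 1 → 1
1: 0
4: 0
Total: 2 + 5 + 3 + 3 + 1 + 0 + 0 = 14

14 pairs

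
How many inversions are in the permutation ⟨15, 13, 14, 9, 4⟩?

9

Element-by-element contributions:
15: 4
13: 2
14: 2
9: 1
4: 0
Sum: 4 + 2 + 2 + 1 + 0 = 9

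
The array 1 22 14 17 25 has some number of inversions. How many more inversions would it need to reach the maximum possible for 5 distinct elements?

Maximum inversions for 5 distinct elements is C(5, 2) = 5·4/2 = 10.
Current inversions — for each element, count later smaller elements:
1: 0
22: 2
14: 0
17: 0
25: 0
Current total: 0 + 2 + 0 + 0 + 0 = 2
Shortfall: 10 − 2 = 8

8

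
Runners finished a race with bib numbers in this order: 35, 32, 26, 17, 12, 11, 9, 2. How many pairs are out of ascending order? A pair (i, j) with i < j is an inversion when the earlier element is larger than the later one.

Sweep left to right; for each value list the smaller values that follow it:
35 → 32, 26, 17, 12, 11, 9, 2 → 7
32 → 26, 17, 12, 11, 9, 2 → 6
26 → 17, 12, 11, 9, 2 → 5
17 → 12, 11, 9, 2 → 4
12 → 11, 9, 2 → 3
11 → 9, 2 → 2
9 → 2 → 1
2 → none → 0
Sum: 7 + 6 + 5 + 4 + 3 + 2 + 1 + 0 = 28

28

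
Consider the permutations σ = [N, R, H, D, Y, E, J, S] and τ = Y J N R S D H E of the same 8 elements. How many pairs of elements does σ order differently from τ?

Assign each item its position (1..8) in the first ordering, then rewrite the second ordering as that position sequence:
positions: N→1, R→2, H→3, D→4, Y→5, E→6, J→7, S→8
second ordering as positions: [5, 7, 1, 2, 8, 4, 3, 6]
Discordant pairs = inversions in this position sequence.
5: 1, 2, 4, 3 → 4
7: 1, 2, 4, 3, 6 → 5
1: 0
2: 0
8: 4, 3, 6 → 3
4: 3 → 1
3: 0
6: 0
Total: 4 + 5 + 0 + 0 + 3 + 1 + 0 + 0 = 13

13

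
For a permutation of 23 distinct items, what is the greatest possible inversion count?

253 inversions

A reversed (strictly descending) arrangement makes every pair an inversion, giving C(23, 2) inversions.
C(23, 2) = 23·22/2 = 253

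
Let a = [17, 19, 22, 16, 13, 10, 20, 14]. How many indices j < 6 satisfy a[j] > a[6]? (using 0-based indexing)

The element at index 6 is 20.
Elements before it: 17, 19, 22, 16, 13, 10
Those larger than 20: 22

1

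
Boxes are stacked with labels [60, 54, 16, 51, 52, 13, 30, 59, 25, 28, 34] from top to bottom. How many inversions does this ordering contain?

Element-by-element contributions:
60: 10
54: 8
16: 1
51: 5
52: 5
13: 0
30: 2
59: 3
25: 0
28: 0
34: 0
Sum: 10 + 8 + 1 + 5 + 5 + 0 + 2 + 3 + 0 + 0 + 0 = 34

34 out-of-order pairs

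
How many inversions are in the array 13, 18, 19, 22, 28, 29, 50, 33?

1 inversion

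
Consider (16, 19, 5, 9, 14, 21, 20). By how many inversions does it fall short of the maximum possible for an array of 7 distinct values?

14

Maximum inversions for 7 distinct elements is C(7, 2) = 7·6/2 = 21.
Current inversions — for each element, count later smaller elements:
16: 3
19: 3
5: 0
9: 0
14: 0
21: 1
20: 0
Current total: 3 + 3 + 0 + 0 + 0 + 1 + 0 = 7
Shortfall: 21 − 7 = 14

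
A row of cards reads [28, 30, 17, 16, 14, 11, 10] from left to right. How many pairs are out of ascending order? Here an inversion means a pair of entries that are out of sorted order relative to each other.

There are 20 inversions.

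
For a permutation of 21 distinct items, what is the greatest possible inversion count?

210 inversions

A reversed (strictly descending) arrangement makes every pair an inversion, giving C(21, 2) inversions.
C(21, 2) = 21·20/2 = 210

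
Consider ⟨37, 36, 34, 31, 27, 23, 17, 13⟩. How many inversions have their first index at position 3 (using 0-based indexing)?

The element at index 3 is 31.
Elements after it: 27, 23, 17, 13
Those smaller than 31: 27, 23, 17, 13

4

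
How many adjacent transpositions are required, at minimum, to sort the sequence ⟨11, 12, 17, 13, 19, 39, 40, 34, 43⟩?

There are 3 adjacent swaps.

Minimum adjacent swaps = number of inversions (each swap of adjacent out-of-order elements removes one inversion and no swap can remove more).
Count inversions — for each element, later elements that are smaller:
11: none → 0
12: none → 0
17: 13 → 1
13: none → 0
19: none → 0
39: 34 → 1
40: 34 → 1
34: none → 0
43: none → 0
Total inversions: 0 + 0 + 1 + 0 + 0 + 1 + 1 + 0 + 0 = 3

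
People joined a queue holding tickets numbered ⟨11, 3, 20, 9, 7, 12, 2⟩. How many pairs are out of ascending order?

13

Count, for each position, how many later elements it exceeds:
11: 4
3: 1
20: 4
9: 2
7: 1
12: 1
2: 0
Sum: 4 + 1 + 4 + 2 + 1 + 1 + 0 = 13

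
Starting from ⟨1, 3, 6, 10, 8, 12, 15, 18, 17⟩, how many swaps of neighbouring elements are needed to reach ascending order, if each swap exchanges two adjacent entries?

2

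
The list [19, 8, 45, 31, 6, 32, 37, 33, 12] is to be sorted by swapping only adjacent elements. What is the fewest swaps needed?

Each adjacent swap fixes exactly one inversion, so the minimum swap count equals the number of inversions.
Count inversions — for each element, later elements that are smaller:
19: 8, 6, 12 → 3
8: 6 → 1
45: 31, 6, 32, 37, 33, 12 → 6
31: 6, 12 → 2
6: none → 0
32: 12 → 1
37: 33, 12 → 2
33: 12 → 1
12: none → 0
Total inversions: 3 + 1 + 6 + 2 + 0 + 1 + 2 + 1 + 0 = 16

16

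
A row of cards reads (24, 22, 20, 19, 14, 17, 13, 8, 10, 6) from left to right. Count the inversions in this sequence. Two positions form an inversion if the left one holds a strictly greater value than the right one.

Sweep left to right; for each value list the smaller values that follow it:
24 → 22, 20, 19, 14, 17, 13, 8, 10, 6 → 9
22 → 20, 19, 14, 17, 13, 8, 10, 6 → 8
20 → 19, 14, 17, 13, 8, 10, 6 → 7
19 → 14, 17, 13, 8, 10, 6 → 6
14 → 13, 8, 10, 6 → 4
17 → 13, 8, 10, 6 → 4
13 → 8, 10, 6 → 3
8 → 6 → 1
10 → 6 → 1
6 → none → 0
Sum: 9 + 8 + 7 + 6 + 4 + 4 + 3 + 1 + 1 + 0 = 43

43 inversions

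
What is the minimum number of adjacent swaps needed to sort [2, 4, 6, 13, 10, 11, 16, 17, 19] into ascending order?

2 swaps

Each adjacent swap fixes exactly one inversion, so the minimum swap count equals the number of inversions.
Count inversions — for each element, later elements that are smaller:
2: none → 0
4: none → 0
6: none → 0
13: 10, 11 → 2
10: none → 0
11: none → 0
16: none → 0
17: none → 0
19: none → 0
Total inversions: 0 + 0 + 0 + 2 + 0 + 0 + 0 + 0 + 0 = 2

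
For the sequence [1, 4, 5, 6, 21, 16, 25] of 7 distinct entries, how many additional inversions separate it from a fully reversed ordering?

Maximum inversions for 7 distinct elements is C(7, 2) = 7·6/2 = 21.
Current inversions — for each element, count later smaller elements:
1: 0
4: 0
5: 0
6: 0
21: 1
16: 0
25: 0
Current total: 0 + 0 + 0 + 0 + 1 + 0 + 0 = 1
Shortfall: 21 − 1 = 20

20 inversions short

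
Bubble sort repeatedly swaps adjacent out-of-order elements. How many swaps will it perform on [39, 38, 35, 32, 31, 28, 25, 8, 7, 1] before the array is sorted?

45

Minimum adjacent swaps = number of inversions (each swap of adjacent out-of-order elements removes one inversion and no swap can remove more).
Count inversions — for each element, later elements that are smaller:
39: 38, 35, 32, 31, 28, 25, 8, 7, 1 → 9
38: 35, 32, 31, 28, 25, 8, 7, 1 → 8
35: 32, 31, 28, 25, 8, 7, 1 → 7
32: 31, 28, 25, 8, 7, 1 → 6
31: 28, 25, 8, 7, 1 → 5
28: 25, 8, 7, 1 → 4
25: 8, 7, 1 → 3
8: 7, 1 → 2
7: 1 → 1
1: none → 0
Total inversions: 9 + 8 + 7 + 6 + 5 + 4 + 3 + 2 + 1 + 0 = 45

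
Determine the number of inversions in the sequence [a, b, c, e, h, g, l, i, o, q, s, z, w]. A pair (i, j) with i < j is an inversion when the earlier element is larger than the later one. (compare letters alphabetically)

3 inversions

Sweep left to right; for each value list the smaller values that follow it:
a → none → 0
b → none → 0
c → none → 0
e → none → 0
h → g → 1
g → none → 0
l → i → 1
i → none → 0
o → none → 0
q → none → 0
s → none → 0
z → w → 1
w → none → 0
Sum: 0 + 0 + 0 + 0 + 1 + 0 + 1 + 0 + 0 + 0 + 0 + 1 + 0 = 3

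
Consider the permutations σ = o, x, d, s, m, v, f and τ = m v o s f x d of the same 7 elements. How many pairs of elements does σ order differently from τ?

12 discordant pairs

Assign each item its position (1..7) in the first ordering, then rewrite the second ordering as that position sequence:
positions: o→1, x→2, d→3, s→4, m→5, v→6, f→7
second ordering as positions: [5, 6, 1, 4, 7, 2, 3]
Discordant pairs = inversions in this position sequence.
5: 1, 4, 2, 3 → 4
6: 1, 4, 2, 3 → 4
1: 0
4: 2, 3 → 2
7: 2, 3 → 2
2: 0
3: 0
Total: 4 + 4 + 0 + 2 + 2 + 0 + 0 = 12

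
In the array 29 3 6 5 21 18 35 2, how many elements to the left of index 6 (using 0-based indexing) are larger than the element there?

The element at index 6 is 35.
Elements before it: 29, 3, 6, 5, 21, 18
None of them are larger than 35.

0 such elements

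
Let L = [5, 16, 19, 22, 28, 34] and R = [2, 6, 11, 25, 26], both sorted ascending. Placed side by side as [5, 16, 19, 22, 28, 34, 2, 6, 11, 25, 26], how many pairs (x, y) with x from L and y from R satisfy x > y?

20

Count, for every r in R, how many entries of L exceed r:
r = 2: 5, 16, 19, 22, 28, 34 → 6
r = 6: 16, 19, 22, 28, 34 → 5
r = 11: 16, 19, 22, 28, 34 → 5
r = 25: 28, 34 → 2
r = 26: 28, 34 → 2
Cross-inversions: 6 + 5 + 5 + 2 + 2 = 20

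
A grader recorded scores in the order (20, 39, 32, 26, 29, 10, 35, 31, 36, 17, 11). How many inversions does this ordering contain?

32 inversions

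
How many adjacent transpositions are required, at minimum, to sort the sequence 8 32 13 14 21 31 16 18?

10

Minimum adjacent swaps = number of inversions (each swap of adjacent out-of-order elements removes one inversion and no swap can remove more).
Count inversions — for each element, later elements that are smaller:
8: none → 0
32: 13, 14, 21, 31, 16, 18 → 6
13: none → 0
14: none → 0
21: 16, 18 → 2
31: 16, 18 → 2
16: none → 0
18: none → 0
Total inversions: 0 + 6 + 0 + 0 + 2 + 2 + 0 + 0 = 10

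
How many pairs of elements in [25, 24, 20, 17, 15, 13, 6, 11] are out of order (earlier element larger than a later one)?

27 inversions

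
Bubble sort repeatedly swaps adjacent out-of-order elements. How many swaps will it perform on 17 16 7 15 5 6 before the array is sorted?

Each adjacent swap fixes exactly one inversion, so the minimum swap count equals the number of inversions.
Count inversions — for each element, later elements that are smaller:
17: 16, 7, 15, 5, 6 → 5
16: 7, 15, 5, 6 → 4
7: 5, 6 → 2
15: 5, 6 → 2
5: none → 0
6: none → 0
Total inversions: 5 + 4 + 2 + 2 + 0 + 0 = 13

There are 13 swaps.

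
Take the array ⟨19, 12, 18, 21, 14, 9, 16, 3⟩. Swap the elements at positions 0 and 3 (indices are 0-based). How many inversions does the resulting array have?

Positions 0 and 3 hold 19 and 21; after swapping, the array is [21, 12, 18, 19, 14, 9, 16, 3].
Count, for each position, how many later elements it exceeds:
21 → 12, 18, 19, 14, 9, 16, 3 → 7
12 → 9, 3 → 2
18 → 14, 9, 16, 3 → 4
19 → 14, 9, 16, 3 → 4
14 → 9, 3 → 2
9 → 3 → 1
16 → 3 → 1
3 → none → 0
Sum: 7 + 2 + 4 + 4 + 2 + 1 + 1 + 0 = 21

21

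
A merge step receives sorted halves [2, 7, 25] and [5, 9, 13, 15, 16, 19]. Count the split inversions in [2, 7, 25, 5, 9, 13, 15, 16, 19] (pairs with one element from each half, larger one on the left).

Split inversions: 7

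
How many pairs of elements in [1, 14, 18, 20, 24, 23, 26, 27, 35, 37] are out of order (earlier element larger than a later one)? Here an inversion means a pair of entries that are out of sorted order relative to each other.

There is 1 out-of-order pair.

For each element, count later entries that are smaller:
1 → none → 0
14 → none → 0
18 → none → 0
20 → none → 0
24 → 23 → 1
23 → none → 0
26 → none → 0
27 → none → 0
35 → none → 0
37 → none → 0
Sum: 0 + 0 + 0 + 0 + 1 + 0 + 0 + 0 + 0 + 0 = 1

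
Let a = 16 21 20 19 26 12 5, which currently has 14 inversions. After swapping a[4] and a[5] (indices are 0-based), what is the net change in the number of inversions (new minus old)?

Positions 4 and 5 hold 26 and 12; after swapping, the array is [16, 21, 20, 19, 12, 26, 5].
For each element, count later entries that are smaller:
16 → 12, 5 → 2
21 → 20, 19, 12, 5 → 4
20 → 19, 12, 5 → 3
19 → 12, 5 → 2
12 → 5 → 1
26 → 5 → 1
5 → none → 0
Sum: 2 + 4 + 3 + 2 + 1 + 1 + 0 = 13
Change: 13 − 14 = -1

-1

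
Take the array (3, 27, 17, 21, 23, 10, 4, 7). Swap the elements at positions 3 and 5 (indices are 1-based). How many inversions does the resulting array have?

20 inversions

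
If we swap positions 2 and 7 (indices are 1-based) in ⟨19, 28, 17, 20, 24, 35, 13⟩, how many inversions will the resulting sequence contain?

3 inversions

Positions 2 and 7 hold 28 and 13; after swapping, the array is [19, 13, 17, 20, 24, 35, 28].
Element-by-element contributions:
19 → 13, 17 → 2
13 → none → 0
17 → none → 0
20 → none → 0
24 → none → 0
35 → 28 → 1
28 → none → 0
Sum: 2 + 0 + 0 + 0 + 0 + 1 + 0 = 3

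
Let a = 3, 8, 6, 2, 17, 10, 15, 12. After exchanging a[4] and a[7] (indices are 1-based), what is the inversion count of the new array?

Positions 4 and 7 hold 2 and 15; after swapping, the array is [3, 8, 6, 15, 17, 10, 2, 12].
Element-by-element contributions:
3: 1
8: 2
6: 1
15: 3
17: 3
10: 1
2: 0
12: 0
Sum: 1 + 2 + 1 + 3 + 3 + 1 + 0 + 0 = 11

11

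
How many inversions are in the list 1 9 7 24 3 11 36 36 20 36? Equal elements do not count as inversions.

8

For each element, count later entries that are smaller:
1: 0
9: 2
7: 1
24: 3
3: 0
11: 0
36: 1
36: 1
20: 0
36: 0
Sum: 0 + 2 + 1 + 3 + 0 + 0 + 1 + 1 + 0 + 0 = 8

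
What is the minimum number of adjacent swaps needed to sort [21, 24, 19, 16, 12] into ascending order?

9 adjacent swaps

Each adjacent swap fixes exactly one inversion, so the minimum swap count equals the number of inversions.
Count inversions — for each element, later elements that are smaller:
21: 19, 16, 12 → 3
24: 19, 16, 12 → 3
19: 16, 12 → 2
16: 12 → 1
12: none → 0
Total inversions: 3 + 3 + 2 + 1 + 0 = 9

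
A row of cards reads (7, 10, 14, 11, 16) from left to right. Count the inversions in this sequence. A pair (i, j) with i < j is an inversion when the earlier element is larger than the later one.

There is 1 inversion.

Inversion pairs (indices are 1-based):
(3,4): 14 > 11
That's 1 pair.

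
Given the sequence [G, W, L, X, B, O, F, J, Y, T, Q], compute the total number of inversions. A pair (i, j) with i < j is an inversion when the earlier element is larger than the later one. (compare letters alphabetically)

23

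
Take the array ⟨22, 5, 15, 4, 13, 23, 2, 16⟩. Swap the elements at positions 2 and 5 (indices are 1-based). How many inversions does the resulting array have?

16

Positions 2 and 5 hold 5 and 13; after swapping, the array is [22, 13, 15, 4, 5, 23, 2, 16].
Count, for each position, how many later elements it exceeds:
22: 6
13: 3
15: 3
4: 1
5: 1
23: 2
2: 0
16: 0
Sum: 6 + 3 + 3 + 1 + 1 + 2 + 0 + 0 = 16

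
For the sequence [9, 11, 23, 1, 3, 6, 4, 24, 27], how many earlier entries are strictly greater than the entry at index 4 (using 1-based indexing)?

The element at index 4 is 1.
Elements before it: 9, 11, 23
Those larger than 1: 9, 11, 23

3 such elements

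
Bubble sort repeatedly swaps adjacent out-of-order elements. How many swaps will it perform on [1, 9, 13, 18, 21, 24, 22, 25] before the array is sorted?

There is 1 adjacent swap.

Each adjacent swap fixes exactly one inversion, so the minimum swap count equals the number of inversions.
Count inversions — for each element, later elements that are smaller:
1: none → 0
9: none → 0
13: none → 0
18: none → 0
21: none → 0
24: 22 → 1
22: none → 0
25: none → 0
Total inversions: 0 + 0 + 0 + 0 + 0 + 1 + 0 + 0 = 1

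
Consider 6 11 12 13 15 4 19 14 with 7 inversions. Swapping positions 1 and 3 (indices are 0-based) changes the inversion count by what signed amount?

+3

Positions 1 and 3 hold 11 and 13; after swapping, the array is [6, 13, 12, 11, 15, 4, 19, 14].
Sweep left to right; for each value list the smaller values that follow it:
6 → 4 → 1
13 → 12, 11, 4 → 3
12 → 11, 4 → 2
11 → 4 → 1
15 → 4, 14 → 2
4 → none → 0
19 → 14 → 1
14 → none → 0
Sum: 1 + 3 + 2 + 1 + 2 + 0 + 1 + 0 = 10
Change: 10 − 7 = +3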